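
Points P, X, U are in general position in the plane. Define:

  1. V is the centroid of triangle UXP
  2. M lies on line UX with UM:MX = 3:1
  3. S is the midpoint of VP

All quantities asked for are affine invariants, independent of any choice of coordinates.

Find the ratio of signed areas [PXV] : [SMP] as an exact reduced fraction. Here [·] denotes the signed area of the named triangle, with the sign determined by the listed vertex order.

Assign P = (0, 0), X = (1, 0), U = (0, 1) — the answer is frame-independent, so this choice is without loss of generality.
1. V is the centroid of triangle UXP ⇒ V = (1/3, 1/3)
2. M lies on line UX with UM:MX = 3:1 ⇒ M = (3/4, 1/4)
3. S is the midpoint of VP ⇒ S = (1/6, 1/6)
2·[PXV] = 1/3, 2·[SMP] = -1/12
[PXV]:[SMP] = 1/3:-1/12 = -4

[PXV]:[SMP] = -4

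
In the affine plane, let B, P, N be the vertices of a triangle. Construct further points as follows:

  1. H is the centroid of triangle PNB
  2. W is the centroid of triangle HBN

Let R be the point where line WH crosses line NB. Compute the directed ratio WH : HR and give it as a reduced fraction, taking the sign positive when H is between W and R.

Work in coordinates with B = (0, 0), P = (1, 0), N = (0, 1).
1. H is the centroid of triangle PNB ⇒ H = (1/3, 1/3)
2. W is the centroid of triangle HBN ⇒ W = (1/9, 4/9)
line WH meets NB at R = (0, 1/2)
H = W + t·(R−W) with t = -2, so WH:HR = -2:3

WH:HR = -2/3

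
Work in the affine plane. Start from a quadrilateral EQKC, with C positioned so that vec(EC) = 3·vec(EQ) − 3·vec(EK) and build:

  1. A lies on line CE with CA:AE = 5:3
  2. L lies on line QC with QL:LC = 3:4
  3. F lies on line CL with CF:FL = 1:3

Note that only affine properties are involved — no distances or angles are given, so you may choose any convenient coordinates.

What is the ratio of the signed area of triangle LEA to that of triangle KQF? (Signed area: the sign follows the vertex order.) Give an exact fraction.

[LEA]:[KQF] = -3/4

Choose coordinates E = (0, 0), Q = (1, 0), K = (0, 1), C = (3, -3).
1. A lies on line CE with CA:AE = 5:3 ⇒ A = (9/8, -9/8)
2. L lies on line QC with QL:LC = 3:4 ⇒ L = (13/7, -9/7)
3. F lies on line CL with CF:FL = 1:3 ⇒ F = (19/7, -18/7)
2·[LEA] = 9/14, 2·[KQF] = -6/7
[LEA]:[KQF] = 9/14:-6/7 = -3/4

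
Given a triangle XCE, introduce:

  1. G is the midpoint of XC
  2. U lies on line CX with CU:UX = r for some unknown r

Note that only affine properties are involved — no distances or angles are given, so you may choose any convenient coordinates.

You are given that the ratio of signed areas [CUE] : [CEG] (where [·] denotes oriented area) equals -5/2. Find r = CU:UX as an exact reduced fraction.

Choose coordinates X = (0, 0), C = (1, 0), E = (0, 1).
1. G is the midpoint of XC ⇒ G = (1/2, 0)
2. With CU:UX = r, write λ = r/(r+1) so U = C + λ·(X−C); U is affine-linear in λ
Every point depending on U is an affine combination of U and λ-independent points, so each such coordinate is linear in λ; the λ² term in each signed area is a multiple of (X−C)×(X−C) = 0, so 2·[CUE] and 2·[CEG] are each linear in λ. Evaluating at λ=0 and λ=1:
  2·[CUE] = −λ,   2·[CEG] = 1/2
So [CUE]:[CEG] = (−λ) / (1/2). Setting this equal to -5/2:
  −λ = -5/2·(1/2)  ⇒  λ = 5/4
Then r = λ/(1−λ) = (5/4)/(-1/4) = -5. Check: with r = -5, U = (-1/4, 0) and [CUE]:[CEG] = -5/2 as required.

r = -5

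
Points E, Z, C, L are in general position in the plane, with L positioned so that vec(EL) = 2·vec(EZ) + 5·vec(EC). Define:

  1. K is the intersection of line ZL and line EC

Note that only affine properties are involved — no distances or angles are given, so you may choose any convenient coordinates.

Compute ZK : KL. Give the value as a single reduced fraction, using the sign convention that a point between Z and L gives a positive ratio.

Set E = (0, 0), Z = (1, 0), C = (0, 1), L = (2, 5); any affine frame gives the same invariant.
1. K is the intersection of line ZL and line EC ⇒ K = (0, -5)
K = Z + t·(L−Z) with t = -1, so ZK:KL = t:(1−t) = -1:2

ZK:KL = -1/2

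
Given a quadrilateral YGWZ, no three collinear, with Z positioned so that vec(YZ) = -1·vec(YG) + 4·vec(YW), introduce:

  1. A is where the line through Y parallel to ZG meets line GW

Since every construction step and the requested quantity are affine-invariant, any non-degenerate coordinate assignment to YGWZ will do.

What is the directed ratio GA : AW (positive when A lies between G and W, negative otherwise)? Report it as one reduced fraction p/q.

Assign Y = (0, 0), G = (1, 0), W = (0, 1), Z = (-1, 4) — the answer is frame-independent, so this choice is without loss of generality.
1. A is where the line through Y parallel to ZG meets line GW ⇒ A = (-1, 2)
A = G + t·(W−G) with t = 2, so GA:AW = t:(1−t) = 2:-1

GA:AW = -2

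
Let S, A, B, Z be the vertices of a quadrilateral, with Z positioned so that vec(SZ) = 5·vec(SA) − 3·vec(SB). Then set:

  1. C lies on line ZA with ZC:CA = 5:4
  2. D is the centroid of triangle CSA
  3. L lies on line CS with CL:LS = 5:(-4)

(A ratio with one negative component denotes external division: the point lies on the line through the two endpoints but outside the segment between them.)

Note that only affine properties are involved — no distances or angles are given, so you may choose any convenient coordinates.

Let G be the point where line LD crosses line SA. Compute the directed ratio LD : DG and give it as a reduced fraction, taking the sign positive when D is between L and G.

LD:DG = -13

Assign S = (0, 0), A = (1, 0), B = (0, 1), Z = (5, -3) — the answer is frame-independent, so this choice is without loss of generality.
1. C lies on line ZA with ZC:CA = 5:4 ⇒ C = (25/9, -4/3)
2. D is the centroid of triangle CSA ⇒ D = (34/27, -4/9)
3. L lies on line CS with CL:LS = 5:(-4) ⇒ L = (-100/9, 16/3)
line LD meets SA at G = (4/13, 0)
D = L + t·(G−L) with t = 13/12, so LD:DG = 13/12:-1/12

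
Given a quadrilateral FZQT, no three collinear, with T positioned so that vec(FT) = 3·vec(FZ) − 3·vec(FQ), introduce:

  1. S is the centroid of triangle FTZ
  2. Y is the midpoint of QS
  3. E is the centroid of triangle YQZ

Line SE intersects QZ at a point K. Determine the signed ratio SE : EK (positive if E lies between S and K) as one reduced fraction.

SE:EK = 5

Work in coordinates with F = (0, 0), Z = (1, 0), Q = (0, 1), T = (3, -3).
1. S is the centroid of triangle FTZ ⇒ S = (4/3, -1)
2. Y is the midpoint of QS ⇒ Y = (2/3, 0)
3. E is the centroid of triangle YQZ ⇒ E = (5/9, 1/3)
line SE meets QZ at K = (2/5, 3/5)
E = S + t·(K−S) with t = 5/6, so SE:EK = 5/6:1/6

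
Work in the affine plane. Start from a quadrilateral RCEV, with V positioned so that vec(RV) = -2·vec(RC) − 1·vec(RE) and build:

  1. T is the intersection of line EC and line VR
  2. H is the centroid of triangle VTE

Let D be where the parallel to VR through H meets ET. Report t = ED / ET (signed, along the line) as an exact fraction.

Set R = (0, 0), C = (1, 0), E = (0, 1), V = (-2, -1); any affine frame gives the same invariant.
1. T is the intersection of line EC and line VR ⇒ T = (2/3, 1/3)
2. H is the centroid of triangle VTE ⇒ H = (-4/9, 1/9)
through H parallel to VR: direction (2, 1); meets ET at D = (4/9, 5/9)
D = E + t·(T−E) with t = 2/3

t = 2/3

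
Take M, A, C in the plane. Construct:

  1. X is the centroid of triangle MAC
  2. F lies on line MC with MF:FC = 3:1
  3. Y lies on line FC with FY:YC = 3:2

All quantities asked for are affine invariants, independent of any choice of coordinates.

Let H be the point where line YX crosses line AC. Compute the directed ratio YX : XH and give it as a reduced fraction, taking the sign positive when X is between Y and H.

YX:XH = -7/10

Work in coordinates with M = (0, 0), A = (1, 0), C = (0, 1).
1. X is the centroid of triangle MAC ⇒ X = (1/3, 1/3)
2. F lies on line MC with MF:FC = 3:1 ⇒ F = (0, 3/4)
3. Y lies on line FC with FY:YC = 3:2 ⇒ Y = (0, 9/10)
line YX meets AC at H = (-1/7, 8/7)
X = Y + t·(H−Y) with t = -7/3, so YX:XH = -7/3:10/3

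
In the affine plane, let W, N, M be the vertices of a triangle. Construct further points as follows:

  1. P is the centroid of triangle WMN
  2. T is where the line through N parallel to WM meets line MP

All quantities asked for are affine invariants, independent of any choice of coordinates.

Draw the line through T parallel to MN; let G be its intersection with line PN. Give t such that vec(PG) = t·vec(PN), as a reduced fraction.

Set W = (0, 0), N = (1, 0), M = (0, 1); any affine frame gives the same invariant.
1. P is the centroid of triangle WMN ⇒ P = (1/3, 1/3)
2. T is where the line through N parallel to WM meets line MP ⇒ T = (1, -1)
through T parallel to MN: direction (1, -1); meets PN at G = (-1, 1)
G = P + t·(N−P) with t = -2

t = -2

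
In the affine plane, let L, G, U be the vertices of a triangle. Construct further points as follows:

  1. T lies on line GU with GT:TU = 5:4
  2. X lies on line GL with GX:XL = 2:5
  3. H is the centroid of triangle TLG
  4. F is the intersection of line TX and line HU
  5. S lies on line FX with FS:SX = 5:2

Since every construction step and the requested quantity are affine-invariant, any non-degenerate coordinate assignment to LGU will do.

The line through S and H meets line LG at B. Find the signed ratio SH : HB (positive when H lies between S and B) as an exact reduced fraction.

SH:HB = -59/21

Assign L = (0, 0), G = (1, 0), U = (0, 1) — the answer is frame-independent, so this choice is without loss of generality.
1. T lies on line GU with GT:TU = 5:4 ⇒ T = (4/9, 5/9)
2. X lies on line GL with GX:XL = 2:5 ⇒ X = (5/7, 0)
3. H is the centroid of triangle TLG ⇒ H = (13/27, 5/27)
4. F is the intersection of line TX and line HU ⇒ F = (104/81, -95/81)
5. S lies on line FX with FS:SX = 5:2 ⇒ S = (3481/3969, -190/567)
line SH meets LG at B = (257/413, 0)
H = S + t·(B−S) with t = 59/38, so SH:HB = 59/38:-21/38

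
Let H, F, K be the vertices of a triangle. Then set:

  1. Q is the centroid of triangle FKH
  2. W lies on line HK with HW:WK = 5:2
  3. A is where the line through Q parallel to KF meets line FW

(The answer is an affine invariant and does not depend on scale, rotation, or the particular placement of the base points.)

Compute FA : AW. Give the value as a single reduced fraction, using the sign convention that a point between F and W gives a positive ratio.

FA:AW = -7

Assign H = (0, 0), F = (1, 0), K = (0, 1) — the answer is frame-independent, so this choice is without loss of generality.
1. Q is the centroid of triangle FKH ⇒ Q = (1/3, 1/3)
2. W lies on line HK with HW:WK = 5:2 ⇒ W = (0, 5/7)
3. A is where the line through Q parallel to KF meets line FW ⇒ A = (-1/6, 5/6)
A = F + t·(W−F) with t = 7/6, so FA:AW = t:(1−t) = 7/6:-1/6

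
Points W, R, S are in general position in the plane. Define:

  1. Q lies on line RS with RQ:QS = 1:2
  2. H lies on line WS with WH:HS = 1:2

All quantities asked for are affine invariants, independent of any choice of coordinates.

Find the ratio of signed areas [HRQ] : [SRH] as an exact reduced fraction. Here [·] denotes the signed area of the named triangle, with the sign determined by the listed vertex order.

Work in coordinates with W = (0, 0), R = (1, 0), S = (0, 1).
1. Q lies on line RS with RQ:QS = 1:2 ⇒ Q = (2/3, 1/3)
2. H lies on line WS with WH:HS = 1:2 ⇒ H = (0, 1/3)
2·[HRQ] = 2/9, 2·[SRH] = -2/3
[HRQ]:[SRH] = 2/9:-2/3 = -1/3

[HRQ]:[SRH] = -1/3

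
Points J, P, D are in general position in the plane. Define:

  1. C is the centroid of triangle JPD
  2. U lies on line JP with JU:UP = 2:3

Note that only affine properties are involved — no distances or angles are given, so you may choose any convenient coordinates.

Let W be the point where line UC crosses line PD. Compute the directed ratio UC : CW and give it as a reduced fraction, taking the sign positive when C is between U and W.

Choose coordinates J = (0, 0), P = (1, 0), D = (0, 1).
1. C is the centroid of triangle JPD ⇒ C = (1/3, 1/3)
2. U lies on line JP with JU:UP = 2:3 ⇒ U = (2/5, 0)
line UC meets PD at W = (1/4, 3/4)
C = U + t·(W−U) with t = 4/9, so UC:CW = 4/9:5/9

UC:CW = 4/5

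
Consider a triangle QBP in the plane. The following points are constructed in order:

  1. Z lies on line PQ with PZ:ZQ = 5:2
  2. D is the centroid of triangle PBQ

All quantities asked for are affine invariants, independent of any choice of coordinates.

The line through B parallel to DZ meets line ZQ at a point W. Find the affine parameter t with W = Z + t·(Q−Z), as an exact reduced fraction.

t = 3/2

Work in coordinates with Q = (0, 0), B = (1, 0), P = (0, 1).
1. Z lies on line PQ with PZ:ZQ = 5:2 ⇒ Z = (0, 2/7)
2. D is the centroid of triangle PBQ ⇒ D = (1/3, 1/3)
through B parallel to DZ: direction (-1/3, -1/21); meets ZQ at W = (0, -1/7)
W = Z + t·(Q−Z) with t = 3/2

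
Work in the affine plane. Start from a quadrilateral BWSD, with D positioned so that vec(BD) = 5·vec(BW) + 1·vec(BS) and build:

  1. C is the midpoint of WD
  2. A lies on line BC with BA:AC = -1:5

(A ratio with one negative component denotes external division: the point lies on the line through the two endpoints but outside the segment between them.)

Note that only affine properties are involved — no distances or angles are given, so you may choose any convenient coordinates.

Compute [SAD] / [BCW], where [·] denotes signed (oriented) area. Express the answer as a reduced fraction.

Set B = (0, 0), W = (1, 0), S = (0, 1), D = (5, 1); any affine frame gives the same invariant.
1. C is the midpoint of WD ⇒ C = (3, 1/2)
2. A lies on line BC with BA:AC = -1:5 ⇒ A = (-3/4, -1/8)
2·[SAD] = 45/8, 2·[BCW] = -1/2
[SAD]:[BCW] = 45/8:-1/2 = -45/4

[SAD]:[BCW] = -45/4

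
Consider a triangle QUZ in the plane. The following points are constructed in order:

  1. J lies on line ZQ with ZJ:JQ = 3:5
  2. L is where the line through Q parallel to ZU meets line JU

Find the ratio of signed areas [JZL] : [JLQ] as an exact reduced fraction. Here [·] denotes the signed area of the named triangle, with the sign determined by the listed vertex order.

Assign Q = (0, 0), U = (1, 0), Z = (0, 1) — the answer is frame-independent, so this choice is without loss of generality.
1. J lies on line ZQ with ZJ:JQ = 3:5 ⇒ J = (0, 5/8)
2. L is where the line through Q parallel to ZU meets line JU ⇒ L = (-5/3, 5/3)
2·[JZL] = 5/8, 2·[JLQ] = 25/24
[JZL]:[JLQ] = 5/8:25/24 = 3/5

[JZL]:[JLQ] = 3/5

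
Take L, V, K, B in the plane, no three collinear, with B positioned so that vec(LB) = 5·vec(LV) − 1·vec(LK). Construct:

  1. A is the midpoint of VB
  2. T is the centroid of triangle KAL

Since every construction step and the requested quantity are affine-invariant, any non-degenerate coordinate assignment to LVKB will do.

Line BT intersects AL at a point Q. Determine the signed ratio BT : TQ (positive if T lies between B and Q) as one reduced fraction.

Set L = (0, 0), V = (1, 0), K = (0, 1), B = (5, -1); any affine frame gives the same invariant.
1. A is the midpoint of VB ⇒ A = (3, -1/2)
2. T is the centroid of triangle KAL ⇒ T = (1, 1/6)
line BT meets AL at Q = (11/3, -11/18)
T = B + t·(Q−B) with t = 3, so BT:TQ = 3:-2

BT:TQ = -3/2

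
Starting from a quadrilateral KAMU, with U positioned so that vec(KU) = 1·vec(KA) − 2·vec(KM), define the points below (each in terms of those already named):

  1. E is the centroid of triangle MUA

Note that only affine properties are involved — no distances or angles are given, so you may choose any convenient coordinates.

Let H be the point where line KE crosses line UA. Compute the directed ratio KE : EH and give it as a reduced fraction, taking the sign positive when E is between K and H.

Set K = (0, 0), A = (1, 0), M = (0, 1), U = (1, -2); any affine frame gives the same invariant.
1. E is the centroid of triangle MUA ⇒ E = (2/3, -1/3)
line KE meets UA at H = (1, -1/2)
E = K + t·(H−K) with t = 2/3, so KE:EH = 2/3:1/3

KE:EH = 2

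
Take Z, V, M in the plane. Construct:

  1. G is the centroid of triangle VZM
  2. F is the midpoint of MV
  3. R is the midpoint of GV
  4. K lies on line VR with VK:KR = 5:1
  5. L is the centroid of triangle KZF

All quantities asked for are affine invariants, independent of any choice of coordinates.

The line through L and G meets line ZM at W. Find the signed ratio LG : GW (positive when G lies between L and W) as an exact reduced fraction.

Choose coordinates Z = (0, 0), V = (1, 0), M = (0, 1).
1. G is the centroid of triangle VZM ⇒ G = (1/3, 1/3)
2. F is the midpoint of MV ⇒ F = (1/2, 1/2)
3. R is the midpoint of GV ⇒ R = (2/3, 1/6)
4. K lies on line VR with VK:KR = 5:1 ⇒ K = (13/18, 5/36)
5. L is the centroid of triangle KZF ⇒ L = (11/27, 23/108)
line LG meets ZM at W = (0, 7/8)
G = L + t·(W−L) with t = 2/11, so LG:GW = 2/11:9/11

LG:GW = 2/9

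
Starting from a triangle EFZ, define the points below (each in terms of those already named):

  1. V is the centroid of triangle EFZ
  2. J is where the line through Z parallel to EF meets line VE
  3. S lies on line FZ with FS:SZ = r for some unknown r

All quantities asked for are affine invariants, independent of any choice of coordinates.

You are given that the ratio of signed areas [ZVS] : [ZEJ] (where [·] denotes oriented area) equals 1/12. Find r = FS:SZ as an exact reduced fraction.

r = 3

Choose coordinates E = (0, 0), F = (1, 0), Z = (0, 1).
1. V is the centroid of triangle EFZ ⇒ V = (1/3, 1/3)
2. J is where the line through Z parallel to EF meets line VE ⇒ J = (1, 1)
3. With FS:SZ = r, write λ = r/(r+1) so S = F + λ·(Z−F); S is affine-linear in λ
Every point depending on S is an affine combination of S and λ-independent points, so each such coordinate is linear in λ; the λ² term in each signed area is a multiple of (Z−F)×(Z−F) = 0, so 2·[ZVS] and 2·[ZEJ] are each linear in λ. Evaluating at λ=0 and λ=1:
  2·[ZVS] = -1/3·λ + 1/3,   2·[ZEJ] = 1
So [ZVS]:[ZEJ] = (-1/3·λ + 1/3) / (1). Setting this equal to 1/12:
  -1/3·λ + 1/3 = 1/12·(1)  ⇒  λ = 3/4
Then r = λ/(1−λ) = (3/4)/(1/4) = 3. Check: with r = 3, S = (1/4, 3/4) and [ZVS]:[ZEJ] = 1/12 as required.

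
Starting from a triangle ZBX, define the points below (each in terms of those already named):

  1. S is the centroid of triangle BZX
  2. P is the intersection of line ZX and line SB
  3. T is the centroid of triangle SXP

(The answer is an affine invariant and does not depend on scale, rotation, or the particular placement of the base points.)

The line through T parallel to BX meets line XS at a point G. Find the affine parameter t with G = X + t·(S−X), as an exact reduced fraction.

Set Z = (0, 0), B = (1, 0), X = (0, 1); any affine frame gives the same invariant.
1. S is the centroid of triangle BZX ⇒ S = (1/3, 1/3)
2. P is the intersection of line ZX and line SB ⇒ P = (0, 1/2)
3. T is the centroid of triangle SXP ⇒ T = (1/9, 11/18)
through T parallel to BX: direction (-1, 1); meets XS at G = (5/18, 4/9)
G = X + t·(S−X) with t = 5/6

t = 5/6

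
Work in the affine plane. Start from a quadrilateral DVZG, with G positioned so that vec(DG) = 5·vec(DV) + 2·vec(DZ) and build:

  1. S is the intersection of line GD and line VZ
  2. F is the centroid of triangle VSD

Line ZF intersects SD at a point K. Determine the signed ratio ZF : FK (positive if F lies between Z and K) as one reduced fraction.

ZF:FK = -17/2

Work in coordinates with D = (0, 0), V = (1, 0), Z = (0, 1), G = (5, 2).
1. S is the intersection of line GD and line VZ ⇒ S = (5/7, 2/7)
2. F is the centroid of triangle VSD ⇒ F = (4/7, 2/21)
line ZF meets SD at K = (60/119, 24/119)
F = Z + t·(K−Z) with t = 17/15, so ZF:FK = 17/15:-2/15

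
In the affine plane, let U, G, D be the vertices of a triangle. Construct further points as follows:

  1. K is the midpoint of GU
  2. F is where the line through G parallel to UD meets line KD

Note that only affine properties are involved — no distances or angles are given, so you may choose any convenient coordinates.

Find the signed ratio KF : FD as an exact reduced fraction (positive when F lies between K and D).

KF:FD = -1/2

Set U = (0, 0), G = (1, 0), D = (0, 1); any affine frame gives the same invariant.
1. K is the midpoint of GU ⇒ K = (1/2, 0)
2. F is where the line through G parallel to UD meets line KD ⇒ F = (1, -1)
F = K + t·(D−K) with t = -1, so KF:FD = t:(1−t) = -1:2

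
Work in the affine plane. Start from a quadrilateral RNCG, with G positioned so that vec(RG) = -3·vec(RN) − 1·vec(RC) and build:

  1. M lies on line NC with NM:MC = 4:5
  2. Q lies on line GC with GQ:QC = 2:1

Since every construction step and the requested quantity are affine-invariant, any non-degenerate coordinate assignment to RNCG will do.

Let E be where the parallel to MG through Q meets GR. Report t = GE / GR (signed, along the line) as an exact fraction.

t = -50/21

Set R = (0, 0), N = (1, 0), C = (0, 1), G = (-3, -1); any affine frame gives the same invariant.
1. M lies on line NC with NM:MC = 4:5 ⇒ M = (5/9, 4/9)
2. Q lies on line GC with GQ:QC = 2:1 ⇒ Q = (-1, 1/3)
through Q parallel to MG: direction (-32/9, -13/9); meets GR at E = (-71/7, -71/21)
E = G + t·(R−G) with t = -50/21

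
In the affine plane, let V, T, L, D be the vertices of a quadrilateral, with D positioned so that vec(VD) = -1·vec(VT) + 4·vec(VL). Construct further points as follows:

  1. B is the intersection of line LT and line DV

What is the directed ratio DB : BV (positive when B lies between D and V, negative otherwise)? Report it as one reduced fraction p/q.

DB:BV = 2

Choose coordinates V = (0, 0), T = (1, 0), L = (0, 1), D = (-1, 4).
1. B is the intersection of line LT and line DV ⇒ B = (-1/3, 4/3)
B = D + t·(V−D) with t = 2/3, so DB:BV = t:(1−t) = 2/3:1/3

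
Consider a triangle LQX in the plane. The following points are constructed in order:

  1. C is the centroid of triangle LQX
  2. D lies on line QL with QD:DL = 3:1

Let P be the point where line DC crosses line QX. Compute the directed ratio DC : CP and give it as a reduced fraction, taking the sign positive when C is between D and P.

Set L = (0, 0), Q = (1, 0), X = (0, 1); any affine frame gives the same invariant.
1. C is the centroid of triangle LQX ⇒ C = (1/3, 1/3)
2. D lies on line QL with QD:DL = 3:1 ⇒ D = (1/4, 0)
line DC meets QX at P = (2/5, 3/5)
C = D + t·(P−D) with t = 5/9, so DC:CP = 5/9:4/9

DC:CP = 5/4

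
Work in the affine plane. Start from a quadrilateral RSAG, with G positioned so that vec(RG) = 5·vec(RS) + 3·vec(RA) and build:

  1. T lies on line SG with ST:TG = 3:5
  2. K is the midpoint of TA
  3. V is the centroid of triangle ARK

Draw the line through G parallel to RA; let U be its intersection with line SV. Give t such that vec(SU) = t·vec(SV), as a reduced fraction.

Choose coordinates R = (0, 0), S = (1, 0), A = (0, 1), G = (5, 3).
1. T lies on line SG with ST:TG = 3:5 ⇒ T = (5/2, 9/8)
2. K is the midpoint of TA ⇒ K = (5/4, 17/16)
3. V is the centroid of triangle ARK ⇒ V = (5/12, 11/16)
through G parallel to RA: direction (0, 1); meets SV at U = (5, -33/7)
U = S + t·(V−S) with t = -48/7

t = -48/7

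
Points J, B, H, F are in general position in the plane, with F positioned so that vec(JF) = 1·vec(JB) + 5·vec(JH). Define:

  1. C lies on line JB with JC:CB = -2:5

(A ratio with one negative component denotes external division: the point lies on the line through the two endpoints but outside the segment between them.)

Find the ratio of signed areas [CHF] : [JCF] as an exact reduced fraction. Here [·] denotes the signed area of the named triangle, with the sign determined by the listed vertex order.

[CHF]:[JCF] = -1/2

Choose coordinates J = (0, 0), B = (1, 0), H = (0, 1), F = (1, 5).
1. C lies on line JB with JC:CB = -2:5 ⇒ C = (-2/3, 0)
2·[CHF] = 5/3, 2·[JCF] = -10/3
[CHF]:[JCF] = 5/3:-10/3 = -1/2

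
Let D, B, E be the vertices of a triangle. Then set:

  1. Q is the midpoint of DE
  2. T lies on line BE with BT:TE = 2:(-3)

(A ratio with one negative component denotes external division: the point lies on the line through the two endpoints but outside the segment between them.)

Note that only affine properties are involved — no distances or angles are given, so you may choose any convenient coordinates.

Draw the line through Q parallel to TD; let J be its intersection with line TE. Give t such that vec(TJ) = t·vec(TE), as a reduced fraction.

t = 1/2

Set D = (0, 0), B = (1, 0), E = (0, 1); any affine frame gives the same invariant.
1. Q is the midpoint of DE ⇒ Q = (0, 1/2)
2. T lies on line BE with BT:TE = 2:(-3) ⇒ T = (3, -2)
through Q parallel to TD: direction (-3, 2); meets TE at J = (3/2, -1/2)
J = T + t·(E−T) with t = 1/2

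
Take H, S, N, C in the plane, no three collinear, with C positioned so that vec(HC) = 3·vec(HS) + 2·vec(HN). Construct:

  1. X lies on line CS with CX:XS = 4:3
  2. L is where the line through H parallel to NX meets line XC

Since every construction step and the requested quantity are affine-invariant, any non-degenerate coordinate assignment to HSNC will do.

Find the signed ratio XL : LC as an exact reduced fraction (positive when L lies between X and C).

Work in coordinates with H = (0, 0), S = (1, 0), N = (0, 1), C = (3, 2).
1. X lies on line CS with CX:XS = 4:3 ⇒ X = (13/7, 6/7)
2. L is where the line through H parallel to NX meets line XC ⇒ L = (13/14, -1/14)
L = X + t·(C−X) with t = -13/16, so XL:LC = t:(1−t) = -13/16:29/16

XL:LC = -13/29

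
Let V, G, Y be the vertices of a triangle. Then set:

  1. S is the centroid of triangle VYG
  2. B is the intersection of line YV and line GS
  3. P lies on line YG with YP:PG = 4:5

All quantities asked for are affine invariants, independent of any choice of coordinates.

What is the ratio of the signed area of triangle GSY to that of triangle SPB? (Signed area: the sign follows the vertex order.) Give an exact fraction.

[GSY]:[SPB] = -18/5

Assign V = (0, 0), G = (1, 0), Y = (0, 1) — the answer is frame-independent, so this choice is without loss of generality.
1. S is the centroid of triangle VYG ⇒ S = (1/3, 1/3)
2. B is the intersection of line YV and line GS ⇒ B = (0, 1/2)
3. P lies on line YG with YP:PG = 4:5 ⇒ P = (4/9, 5/9)
2·[GSY] = -1/3, 2·[SPB] = 5/54
[GSY]:[SPB] = -1/3:5/54 = -18/5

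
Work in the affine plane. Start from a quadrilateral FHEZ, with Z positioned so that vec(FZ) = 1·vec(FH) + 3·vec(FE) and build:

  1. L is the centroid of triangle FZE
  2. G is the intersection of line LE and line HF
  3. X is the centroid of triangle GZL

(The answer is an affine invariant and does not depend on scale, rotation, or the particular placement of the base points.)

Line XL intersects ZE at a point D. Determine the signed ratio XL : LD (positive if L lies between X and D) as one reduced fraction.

Assign F = (0, 0), H = (1, 0), E = (0, 1), Z = (1, 3) — the answer is frame-independent, so this choice is without loss of generality.
1. L is the centroid of triangle FZE ⇒ L = (1/3, 4/3)
2. G is the intersection of line LE and line HF ⇒ G = (-1, 0)
3. X is the centroid of triangle GZL ⇒ X = (1/9, 13/9)
line XL meets ZE at D = (1/5, 7/5)
L = X + t·(D−X) with t = 5/2, so XL:LD = 5/2:-3/2

XL:LD = -5/3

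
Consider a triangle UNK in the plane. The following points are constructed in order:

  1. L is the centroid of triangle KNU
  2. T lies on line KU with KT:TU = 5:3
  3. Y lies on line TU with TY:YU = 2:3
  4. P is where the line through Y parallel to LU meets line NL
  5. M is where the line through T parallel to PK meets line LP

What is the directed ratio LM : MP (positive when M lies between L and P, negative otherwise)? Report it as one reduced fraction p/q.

Set U = (0, 0), N = (1, 0), K = (0, 1); any affine frame gives the same invariant.
1. L is the centroid of triangle KNU ⇒ L = (1/3, 1/3)
2. T lies on line KU with KT:TU = 5:3 ⇒ T = (0, 3/8)
3. Y lies on line TU with TY:YU = 2:3 ⇒ Y = (0, 9/40)
4. P is where the line through Y parallel to LU meets line NL ⇒ P = (11/60, 49/120)
5. M is where the line through T parallel to PK meets line LP ⇒ M = (-11/240, 251/480)
M = L + t·(P−L) with t = 91/36, so LM:MP = t:(1−t) = 91/36:-55/36

LM:MP = -91/55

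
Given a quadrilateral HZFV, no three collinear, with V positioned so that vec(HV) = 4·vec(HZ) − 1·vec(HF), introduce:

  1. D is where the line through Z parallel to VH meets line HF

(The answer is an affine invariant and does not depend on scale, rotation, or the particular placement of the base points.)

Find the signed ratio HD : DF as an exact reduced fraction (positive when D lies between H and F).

Work in coordinates with H = (0, 0), Z = (1, 0), F = (0, 1), V = (4, -1).
1. D is where the line through Z parallel to VH meets line HF ⇒ D = (0, 1/4)
D = H + t·(F−H) with t = 1/4, so HD:DF = t:(1−t) = 1/4:3/4

HD:DF = 1/3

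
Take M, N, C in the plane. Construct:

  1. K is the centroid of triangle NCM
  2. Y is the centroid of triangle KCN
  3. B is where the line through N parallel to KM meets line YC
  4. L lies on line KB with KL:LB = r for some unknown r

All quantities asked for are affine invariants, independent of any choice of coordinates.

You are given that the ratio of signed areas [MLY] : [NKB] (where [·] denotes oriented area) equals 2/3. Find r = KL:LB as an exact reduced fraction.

r = 1/5

Work in coordinates with M = (0, 0), N = (1, 0), C = (0, 1).
1. K is the centroid of triangle NCM ⇒ K = (1/3, 1/3)
2. Y is the centroid of triangle KCN ⇒ Y = (4/9, 4/9)
3. B is where the line through N parallel to KM meets line YC ⇒ B = (8/9, -1/9)
4. With KL:LB = r, write λ = r/(r+1) so L = K + λ·(B−K); L is affine-linear in λ
Every point depending on L is an affine combination of L and λ-independent points, so each such coordinate is linear in λ; the λ² term in each signed area is a multiple of (B−K)×(B−K) = 0, so 2·[MLY] and 2·[NKB] are each linear in λ. Evaluating at λ=0 and λ=1:
  2·[MLY] = 4/9·λ,   2·[NKB] = 1/9
So [MLY]:[NKB] = (4/9·λ) / (1/9). Setting this equal to 2/3:
  4/9·λ = 2/3·(1/9)  ⇒  λ = 1/6
Then r = λ/(1−λ) = (1/6)/(5/6) = 1/5. Check: with r = 1/5, L = (23/54, 7/27) and [MLY]:[NKB] = 2/3 as required.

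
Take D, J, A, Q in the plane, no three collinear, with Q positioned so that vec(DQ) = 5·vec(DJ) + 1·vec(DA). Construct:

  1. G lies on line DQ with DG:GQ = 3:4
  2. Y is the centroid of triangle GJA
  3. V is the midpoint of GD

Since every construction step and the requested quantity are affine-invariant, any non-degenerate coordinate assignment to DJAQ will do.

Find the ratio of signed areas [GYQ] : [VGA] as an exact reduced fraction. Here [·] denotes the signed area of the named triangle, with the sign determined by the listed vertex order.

[GYQ]:[VGA] = -32/45

Choose coordinates D = (0, 0), J = (1, 0), A = (0, 1), Q = (5, 1).
1. G lies on line DQ with DG:GQ = 3:4 ⇒ G = (15/7, 3/7)
2. Y is the centroid of triangle GJA ⇒ Y = (22/21, 10/21)
3. V is the midpoint of GD ⇒ V = (15/14, 3/14)
2·[GYQ] = -16/21, 2·[VGA] = 15/14
[GYQ]:[VGA] = -16/21:15/14 = -32/45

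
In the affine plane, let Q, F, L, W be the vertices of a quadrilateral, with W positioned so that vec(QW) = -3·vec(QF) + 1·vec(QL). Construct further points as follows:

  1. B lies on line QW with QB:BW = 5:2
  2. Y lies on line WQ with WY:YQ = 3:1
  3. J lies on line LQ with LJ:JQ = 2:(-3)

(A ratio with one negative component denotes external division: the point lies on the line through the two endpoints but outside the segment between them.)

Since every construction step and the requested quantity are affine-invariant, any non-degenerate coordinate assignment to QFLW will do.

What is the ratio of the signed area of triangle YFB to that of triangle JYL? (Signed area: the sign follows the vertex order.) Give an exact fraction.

[YFB]:[JYL] = 13/42

Set Q = (0, 0), F = (1, 0), L = (0, 1), W = (-3, 1); any affine frame gives the same invariant.
1. B lies on line QW with QB:BW = 5:2 ⇒ B = (-15/7, 5/7)
2. Y lies on line WQ with WY:YQ = 3:1 ⇒ Y = (-3/4, 1/4)
3. J lies on line LQ with LJ:JQ = 2:(-3) ⇒ J = (0, 3)
2·[YFB] = 13/28, 2·[JYL] = 3/2
[YFB]:[JYL] = 13/28:3/2 = 13/42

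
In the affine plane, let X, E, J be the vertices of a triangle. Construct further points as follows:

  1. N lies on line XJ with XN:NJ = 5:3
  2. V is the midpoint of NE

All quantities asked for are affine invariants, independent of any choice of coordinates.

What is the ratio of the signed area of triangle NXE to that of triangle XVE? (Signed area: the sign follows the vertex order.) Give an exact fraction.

Choose coordinates X = (0, 0), E = (1, 0), J = (0, 1).
1. N lies on line XJ with XN:NJ = 5:3 ⇒ N = (0, 5/8)
2. V is the midpoint of NE ⇒ V = (1/2, 5/16)
2·[NXE] = 5/8, 2·[XVE] = -5/16
[NXE]:[XVE] = 5/8:-5/16 = -2

[NXE]:[XVE] = -2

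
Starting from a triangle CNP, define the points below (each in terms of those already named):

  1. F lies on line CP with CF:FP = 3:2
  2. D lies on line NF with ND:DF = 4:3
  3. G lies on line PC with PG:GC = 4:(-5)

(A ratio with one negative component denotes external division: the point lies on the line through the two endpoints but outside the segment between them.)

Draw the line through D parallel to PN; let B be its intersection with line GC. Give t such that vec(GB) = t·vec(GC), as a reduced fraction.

t = 148/175

Set C = (0, 0), N = (1, 0), P = (0, 1); any affine frame gives the same invariant.
1. F lies on line CP with CF:FP = 3:2 ⇒ F = (0, 3/5)
2. D lies on line NF with ND:DF = 4:3 ⇒ D = (3/7, 12/35)
3. G lies on line PC with PG:GC = 4:(-5) ⇒ G = (0, 5)
through D parallel to PN: direction (1, -1); meets GC at B = (0, 27/35)
B = G + t·(C−G) with t = 148/175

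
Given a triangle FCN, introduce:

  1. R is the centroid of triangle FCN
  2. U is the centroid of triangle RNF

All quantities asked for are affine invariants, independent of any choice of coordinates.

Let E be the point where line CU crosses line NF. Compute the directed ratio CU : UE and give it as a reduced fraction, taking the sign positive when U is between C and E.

Work in coordinates with F = (0, 0), C = (1, 0), N = (0, 1).
1. R is the centroid of triangle FCN ⇒ R = (1/3, 1/3)
2. U is the centroid of triangle RNF ⇒ U = (1/9, 4/9)
line CU meets NF at E = (0, 1/2)
U = C + t·(E−C) with t = 8/9, so CU:UE = 8/9:1/9

CU:UE = 8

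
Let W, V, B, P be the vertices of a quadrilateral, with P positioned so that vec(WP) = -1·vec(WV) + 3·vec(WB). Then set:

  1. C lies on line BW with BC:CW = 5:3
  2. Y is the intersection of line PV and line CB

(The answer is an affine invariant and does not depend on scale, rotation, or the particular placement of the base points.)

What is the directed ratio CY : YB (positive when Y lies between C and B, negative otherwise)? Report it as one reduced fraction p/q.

Work in coordinates with W = (0, 0), V = (1, 0), B = (0, 1), P = (-1, 3).
1. C lies on line BW with BC:CW = 5:3 ⇒ C = (0, 3/8)
2. Y is the intersection of line PV and line CB ⇒ Y = (0, 3/2)
Y = C + t·(B−C) with t = 9/5, so CY:YB = t:(1−t) = 9/5:-4/5

CY:YB = -9/4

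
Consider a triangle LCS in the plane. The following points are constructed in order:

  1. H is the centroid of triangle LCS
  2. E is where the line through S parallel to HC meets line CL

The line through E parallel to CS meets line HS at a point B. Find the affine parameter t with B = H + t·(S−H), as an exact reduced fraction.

Work in coordinates with L = (0, 0), C = (1, 0), S = (0, 1).
1. H is the centroid of triangle LCS ⇒ H = (1/3, 1/3)
2. E is where the line through S parallel to HC meets line CL ⇒ E = (2, 0)
through E parallel to CS: direction (-1, 1); meets HS at B = (-1, 3)
B = H + t·(S−H) with t = 4

t = 4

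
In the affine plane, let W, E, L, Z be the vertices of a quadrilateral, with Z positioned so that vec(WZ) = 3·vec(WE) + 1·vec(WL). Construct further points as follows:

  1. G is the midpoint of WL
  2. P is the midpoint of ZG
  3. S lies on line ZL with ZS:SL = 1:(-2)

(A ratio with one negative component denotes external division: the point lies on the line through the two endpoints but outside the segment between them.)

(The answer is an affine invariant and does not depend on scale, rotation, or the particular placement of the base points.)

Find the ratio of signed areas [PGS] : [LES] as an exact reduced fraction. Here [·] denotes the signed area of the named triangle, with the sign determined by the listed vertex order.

Work in coordinates with W = (0, 0), E = (1, 0), L = (0, 1), Z = (3, 1).
1. G is the midpoint of WL ⇒ G = (0, 1/2)
2. P is the midpoint of ZG ⇒ P = (3/2, 3/4)
3. S lies on line ZL with ZS:SL = 1:(-2) ⇒ S = (6, 1)
2·[PGS] = 3/4, 2·[LES] = 6
[PGS]:[LES] = 3/4:6 = 1/8

[PGS]:[LES] = 1/8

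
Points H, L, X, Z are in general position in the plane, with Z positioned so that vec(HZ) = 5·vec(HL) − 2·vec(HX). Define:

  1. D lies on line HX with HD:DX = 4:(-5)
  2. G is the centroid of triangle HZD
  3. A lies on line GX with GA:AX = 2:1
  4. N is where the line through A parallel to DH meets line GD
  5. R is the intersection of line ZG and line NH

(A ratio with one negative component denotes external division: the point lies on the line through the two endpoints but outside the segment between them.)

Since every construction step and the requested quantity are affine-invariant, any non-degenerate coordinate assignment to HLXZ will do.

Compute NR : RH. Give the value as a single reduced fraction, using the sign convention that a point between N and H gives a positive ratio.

Work in coordinates with H = (0, 0), L = (1, 0), X = (0, 1), Z = (5, -2).
1. D lies on line HX with HD:DX = 4:(-5) ⇒ D = (0, -4)
2. G is the centroid of triangle HZD ⇒ G = (5/3, -2)
3. A lies on line GX with GA:AX = 2:1 ⇒ A = (5/9, 0)
4. N is where the line through A parallel to DH meets line GD ⇒ N = (5/9, -10/3)
5. R is the intersection of line ZG and line NH ⇒ R = (1/3, -2)
R = N + t·(H−N) with t = 2/5, so NR:RH = t:(1−t) = 2/5:3/5

NR:RH = 2/3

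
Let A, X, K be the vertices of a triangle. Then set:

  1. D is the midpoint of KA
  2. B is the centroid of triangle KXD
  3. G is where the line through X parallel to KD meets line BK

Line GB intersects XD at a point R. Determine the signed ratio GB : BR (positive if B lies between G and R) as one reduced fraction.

GB:BR = -4

Assign A = (0, 0), X = (1, 0), K = (0, 1) — the answer is frame-independent, so this choice is without loss of generality.
1. D is the midpoint of KA ⇒ D = (0, 1/2)
2. B is the centroid of triangle KXD ⇒ B = (1/3, 1/2)
3. G is where the line through X parallel to KD meets line BK ⇒ G = (1, -1/2)
line GB meets XD at R = (1/2, 1/4)
B = G + t·(R−G) with t = 4/3, so GB:BR = 4/3:-1/3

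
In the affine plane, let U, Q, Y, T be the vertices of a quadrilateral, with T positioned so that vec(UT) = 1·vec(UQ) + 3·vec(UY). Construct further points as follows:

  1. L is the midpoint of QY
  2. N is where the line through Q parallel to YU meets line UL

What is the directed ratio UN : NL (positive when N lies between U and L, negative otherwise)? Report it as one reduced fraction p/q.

UN:NL = -2

Set U = (0, 0), Q = (1, 0), Y = (0, 1), T = (1, 3); any affine frame gives the same invariant.
1. L is the midpoint of QY ⇒ L = (1/2, 1/2)
2. N is where the line through Q parallel to YU meets line UL ⇒ N = (1, 1)
N = U + t·(L−U) with t = 2, so UN:NL = t:(1−t) = 2:-1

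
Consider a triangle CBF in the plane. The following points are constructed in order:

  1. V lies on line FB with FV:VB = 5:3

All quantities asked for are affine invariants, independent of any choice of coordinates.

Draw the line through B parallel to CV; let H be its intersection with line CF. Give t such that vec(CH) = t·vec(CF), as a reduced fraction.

Choose coordinates C = (0, 0), B = (1, 0), F = (0, 1).
1. V lies on line FB with FV:VB = 5:3 ⇒ V = (5/8, 3/8)
through B parallel to CV: direction (5/8, 3/8); meets CF at H = (0, -3/5)
H = C + t·(F−C) with t = -3/5

t = -3/5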